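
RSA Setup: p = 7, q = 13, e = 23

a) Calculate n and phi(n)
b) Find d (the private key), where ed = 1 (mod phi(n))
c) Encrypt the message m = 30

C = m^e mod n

Step 1: n = 7 * 13 = 91.
Step 2: phi(n) = (7-1)(13-1) = 6 * 12 = 72.
Step 3: Find d = 23^(-1) mod 72 = 47.
  Verify: 23 * 47 = 1081 = 1 (mod 72).
Step 4: C = 30^23 mod 91 = 88.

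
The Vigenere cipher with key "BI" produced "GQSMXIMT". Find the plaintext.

Step 1: Extend key: BIBIBIBI
Step 2: Decrypt each letter (c - k) mod 26:
  G(6) - B(1) = (6-1) mod 26 = 5 = F
  Q(16) - I(8) = (16-8) mod 26 = 8 = I
  S(18) - B(1) = (18-1) mod 26 = 17 = R
  M(12) - I(8) = (12-8) mod 26 = 4 = E
  X(23) - B(1) = (23-1) mod 26 = 22 = W
  I(8) - I(8) = (8-8) mod 26 = 0 = A
  M(12) - B(1) = (12-1) mod 26 = 11 = L
  T(19) - I(8) = (19-8) mod 26 = 11 = L
Plaintext: FIREWALL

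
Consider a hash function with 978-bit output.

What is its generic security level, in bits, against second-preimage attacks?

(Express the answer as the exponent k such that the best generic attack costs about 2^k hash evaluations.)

Step 1: The hash has a 978-bit output.
Step 2: Second-preimage resistance means: given a specific input x, it should be infeasible to find a different y with h(y) = h(x).
With a 978-bit output, a generic search for a second preimage costs about 2^978 evaluations (each trial matches the fixed target with probability 2^-978).
Step 3: Security level = 978 bits.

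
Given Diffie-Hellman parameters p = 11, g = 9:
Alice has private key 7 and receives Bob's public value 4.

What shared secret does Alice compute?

Step 1: s = B^a mod p = 4^7 mod 11.
  4^1 mod 11 = 4
  4^2 mod 11 = (4 * 4) mod 11 = 5
  4^3 mod 11 = (5 * 4) mod 11 = 9
  4^4 mod 11 = (9 * 4) mod 11 = 3
  4^5 mod 11 = (3 * 4) mod 11 = 1
  4^6 mod 11 = (1 * 4) mod 11 = 4
  4^7 mod 11 = (4 * 4) mod 11 = 5
Result: shared secret = 5.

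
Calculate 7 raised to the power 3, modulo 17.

Step 1: Compute 7^3 mod 17 step by step, reducing modulo 17 at each step.
  7^1 mod 17 = 7
  7^2 mod 17 = (7 * 7) mod 17 = 15
  7^3 mod 17 = (15 * 7) mod 17 = 3
Step 2: Result = 3.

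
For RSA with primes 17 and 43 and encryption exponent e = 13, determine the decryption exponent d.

Step 1: n = 17 * 43 = 731.
Step 2: phi(n) = 16 * 42 = 672.
Step 3: Find d such that 13 * d = 1 (mod 672).
Step 4: d = 13^(-1) mod 672 = 517.
Verification: 13 * 517 = 6721 = 10 * 672 + 1.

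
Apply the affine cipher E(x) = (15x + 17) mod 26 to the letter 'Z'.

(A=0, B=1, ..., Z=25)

Step 1: Convert 'Z' to number: x = 25.
Step 2: E(25) = (15 * 25 + 17) mod 26 = 392 mod 26 = 2.
Step 3: Convert 2 back to letter: C.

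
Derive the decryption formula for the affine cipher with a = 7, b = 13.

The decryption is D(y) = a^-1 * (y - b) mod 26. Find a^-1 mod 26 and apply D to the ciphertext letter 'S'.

Step 1: Find a^-1, the modular inverse of 7 mod 26.
Step 2: We need 7 * a^-1 = 1 (mod 26).
Step 3: 7 * 15 = 105 = 4 * 26 + 1, so a^-1 = 15.
Step 4: D(y) = 15(y - 13) mod 26.
Step 5: Apply to 'S' (y = 18): D(18) = 15 * (18 - 13) mod 26 = 15 * 5 mod 26 = 23 -> 'X'.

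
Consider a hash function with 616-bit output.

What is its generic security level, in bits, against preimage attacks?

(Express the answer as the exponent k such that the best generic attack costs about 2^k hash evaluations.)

Step 1: The hash has a 616-bit output.
Step 2: Preimage resistance means: given a digest h(x), it should be infeasible to find any input that hashes to it.
With a 616-bit output there are 2^616 possible digests, so a generic brute-force preimage search costs about 2^616 evaluations.
Step 3: Security level = 616 bits.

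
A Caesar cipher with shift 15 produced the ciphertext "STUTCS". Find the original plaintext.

Step 1: Reverse the shift by subtracting 15 from each letter position.
  S (position 18) -> position (18-15) mod 26 = 3 -> D
  T (position 19) -> position (19-15) mod 26 = 4 -> E
  U (position 20) -> position (20-15) mod 26 = 5 -> F
  T (position 19) -> position (19-15) mod 26 = 4 -> E
  C (position 2) -> position (2-15) mod 26 = 13 -> N
  S (position 18) -> position (18-15) mod 26 = 3 -> D
Decrypted message: DEFEND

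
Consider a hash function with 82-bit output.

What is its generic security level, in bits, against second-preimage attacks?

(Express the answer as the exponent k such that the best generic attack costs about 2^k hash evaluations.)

Step 1: The hash has a 82-bit output.
Step 2: Second-preimage resistance means: given a specific input x, it should be infeasible to find a different y with h(y) = h(x).
With a 82-bit output, a generic search for a second preimage costs about 2^82 evaluations (each trial matches the fixed target with probability 2^-82).
Step 3: Security level = 82 bits.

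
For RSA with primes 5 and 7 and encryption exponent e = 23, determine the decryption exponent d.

Step 1: n = 5 * 7 = 35.
Step 2: phi(n) = 4 * 6 = 24.
Step 3: Find d such that 23 * d = 1 (mod 24).
Step 4: d = 23^(-1) mod 24 = 23.
Verification: 23 * 23 = 529 = 22 * 24 + 1.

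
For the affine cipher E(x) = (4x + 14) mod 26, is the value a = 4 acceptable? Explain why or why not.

Step 1: Compute gcd(4, 26).
Step 2: gcd(4, 26) = 2.
Since gcd = 2 != 1, 4 shares a common factor with 26, so it cannot be used.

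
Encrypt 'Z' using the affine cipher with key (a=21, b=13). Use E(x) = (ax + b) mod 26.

Step 1: Convert 'Z' to number: x = 25.
Step 2: E(25) = (21 * 25 + 13) mod 26 = 538 mod 26 = 18.
Step 3: Convert 18 back to letter: S.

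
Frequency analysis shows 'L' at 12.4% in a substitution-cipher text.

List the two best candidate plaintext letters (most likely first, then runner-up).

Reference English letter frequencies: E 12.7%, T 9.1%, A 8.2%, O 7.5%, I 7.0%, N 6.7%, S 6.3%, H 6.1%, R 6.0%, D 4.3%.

Step 1: Observed frequency of 'L' is 12.4%.
Step 2: Compute distances to each reference frequency and sort:
  E (12.7%): difference = 0.3% <-- BEST
  T (9.1%): difference = 3.3% <-- RUNNER-UP
  A (8.2%): difference = 4.2%
  O (7.5%): difference = 4.9%
  I (7.0%): difference = 5.4%
Step 3: Most likely is 'E' (12.7%, diff 0.3%); second most likely is 'T' (9.1%, diff 3.3%).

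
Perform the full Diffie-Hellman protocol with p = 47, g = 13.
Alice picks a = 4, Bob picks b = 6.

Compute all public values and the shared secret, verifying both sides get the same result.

Step 1: A = g^a mod p = 13^4 mod 47 = 32.
Step 2: B = g^b mod p = 13^6 mod 47 = 3.
Step 3: Alice computes s = B^a mod p = 3^4 mod 47 = 34.
Step 4: Bob computes s = A^b mod p = 32^6 mod 47 = 34.
Both sides agree: shared secret = 34.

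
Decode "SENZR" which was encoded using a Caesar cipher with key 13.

Step 1: Reverse the shift by subtracting 13 from each letter position.
  S (position 18) -> position (18-13) mod 26 = 5 -> F
  E (position 4) -> position (4-13) mod 26 = 17 -> R
  N (position 13) -> position (13-13) mod 26 = 0 -> A
  Z (position 25) -> position (25-13) mod 26 = 12 -> M
  R (position 17) -> position (17-13) mod 26 = 4 -> E
Decrypted message: FRAME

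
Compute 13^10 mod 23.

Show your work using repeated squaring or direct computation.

Step 1: Compute 13^10 mod 23 step by step, reducing modulo 23 at each step.
  13^1 mod 23 = 13
  13^2 mod 23 = (13 * 13) mod 23 = 8
  13^3 mod 23 = (8 * 13) mod 23 = 12
  13^4 mod 23 = (12 * 13) mod 23 = 18
  13^5 mod 23 = (18 * 13) mod 23 = 4
  13^6 mod 23 = (4 * 13) mod 23 = 6
  13^7 mod 23 = (6 * 13) mod 23 = 9
  13^8 mod 23 = (9 * 13) mod 23 = 2
  13^9 mod 23 = (2 * 13) mod 23 = 3
  13^10 mod 23 = (3 * 13) mod 23 = 16
Step 2: Result = 16.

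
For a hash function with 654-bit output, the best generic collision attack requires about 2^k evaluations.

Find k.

Step 1: The hash has a 654-bit output.
Step 2: Collision resistance means it should be infeasible to find any x != y with h(x) = h(y).
By the birthday bound, a generic collision search succeeds after about sqrt(2^654) = 2^(654/2) = 2^327 evaluations.
Step 3: Security level = 327 bits.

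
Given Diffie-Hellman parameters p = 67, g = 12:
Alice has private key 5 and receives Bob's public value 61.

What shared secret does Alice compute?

Step 1: s = B^a mod p = 61^5 mod 67.
  61^1 mod 67 = 61
  61^2 mod 67 = (61 * 61) mod 67 = 36
  61^3 mod 67 = (36 * 61) mod 67 = 52
  61^4 mod 67 = (52 * 61) mod 67 = 23
  61^5 mod 67 = (23 * 61) mod 67 = 63
Result: shared secret = 63.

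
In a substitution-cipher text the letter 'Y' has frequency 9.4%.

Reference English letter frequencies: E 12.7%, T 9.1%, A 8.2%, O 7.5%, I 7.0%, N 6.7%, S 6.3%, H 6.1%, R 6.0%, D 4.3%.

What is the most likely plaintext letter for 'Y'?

Step 1: The observed frequency is 9.4%.
Step 2: Compare with English frequencies:
  E: 12.7% (difference: 3.3%)
  T: 9.1% (difference: 0.3%) <-- closest
  A: 8.2% (difference: 1.2%)
  O: 7.5% (difference: 1.9%)
  I: 7.0% (difference: 2.4%)
  N: 6.7% (difference: 2.7%)
  S: 6.3% (difference: 3.1%)
  H: 6.1% (difference: 3.3%)
  R: 6.0% (difference: 3.4%)
  D: 4.3% (difference: 5.1%)
Step 3: 'Y' most likely represents 'T' (frequency 9.1%).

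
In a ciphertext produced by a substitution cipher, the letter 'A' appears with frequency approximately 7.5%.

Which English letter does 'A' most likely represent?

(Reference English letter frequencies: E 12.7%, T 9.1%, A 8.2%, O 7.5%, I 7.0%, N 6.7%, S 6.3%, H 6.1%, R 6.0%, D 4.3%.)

Step 1: The observed frequency is 7.5%.
Step 2: Compare with English frequencies:
  E: 12.7% (difference: 5.2%)
  T: 9.1% (difference: 1.6%)
  A: 8.2% (difference: 0.7%)
  O: 7.5% (difference: 0.0%) <-- closest
  I: 7.0% (difference: 0.5%)
  N: 6.7% (difference: 0.8%)
  S: 6.3% (difference: 1.2%)
  H: 6.1% (difference: 1.4%)
  R: 6.0% (difference: 1.5%)
  D: 4.3% (difference: 3.2%)
Step 3: 'A' most likely represents 'O' (frequency 7.5%).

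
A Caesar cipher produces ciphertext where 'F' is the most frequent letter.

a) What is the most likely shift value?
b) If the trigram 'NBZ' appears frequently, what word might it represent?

Step 1: In English, 'E' is the most frequent letter (12.7%).
Step 2: The most frequent ciphertext letter is 'F' (position 5).
Step 3: Shift = (5 - 4) mod 26 = 1.
Step 4: Decrypt 'NBZ' by shifting back 1:
  N -> M
  B -> A
  Z -> Y
Step 5: 'NBZ' decrypts to 'MAY'.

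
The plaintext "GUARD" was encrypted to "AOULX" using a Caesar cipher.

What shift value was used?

Step 1: Compare first letters: G (position 6) -> A (position 0).
Step 2: Shift = (0 - 6) mod 26 = 20.
The shift value is 20.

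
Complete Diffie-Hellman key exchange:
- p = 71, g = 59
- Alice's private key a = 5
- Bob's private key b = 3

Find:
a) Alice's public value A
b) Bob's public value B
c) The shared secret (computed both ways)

Step 1: A = g^a mod p = 59^5 mod 71 = 23.
Step 2: B = g^b mod p = 59^3 mod 71 = 47.
Step 3: Alice computes s = B^a mod p = 47^5 mod 71 = 26.
Step 4: Bob computes s = A^b mod p = 23^3 mod 71 = 26.
Both sides agree: shared secret = 26.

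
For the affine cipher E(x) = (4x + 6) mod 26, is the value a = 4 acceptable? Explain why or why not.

Step 1: Compute gcd(4, 26).
Step 2: gcd(4, 26) = 2.
Since gcd = 2 != 1, 4 shares a common factor with 26, so it cannot be used.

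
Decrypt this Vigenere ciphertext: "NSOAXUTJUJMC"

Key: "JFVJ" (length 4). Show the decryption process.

Step 1: Key 'JFVJ' has length 4. Extended key: JFVJJFVJJFVJ
Step 2: Decrypt each position:
  N(13) - J(9) = 4 = E
  S(18) - F(5) = 13 = N
  O(14) - V(21) = 19 = T
  A(0) - J(9) = 17 = R
  X(23) - J(9) = 14 = O
  U(20) - F(5) = 15 = P
  T(19) - V(21) = 24 = Y
  J(9) - J(9) = 0 = A
  U(20) - J(9) = 11 = L
  J(9) - F(5) = 4 = E
  M(12) - V(21) = 17 = R
  C(2) - J(9) = 19 = T
Plaintext: ENTROPYALERT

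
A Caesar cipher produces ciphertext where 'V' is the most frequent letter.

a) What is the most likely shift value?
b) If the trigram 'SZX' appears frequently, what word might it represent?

Step 1: In English, 'E' is the most frequent letter (12.7%).
Step 2: The most frequent ciphertext letter is 'V' (position 21).
Step 3: Shift = (21 - 4) mod 26 = 17.
Step 4: Decrypt 'SZX' by shifting back 17:
  S -> B
  Z -> I
  X -> G
Step 5: 'SZX' decrypts to 'BIG'.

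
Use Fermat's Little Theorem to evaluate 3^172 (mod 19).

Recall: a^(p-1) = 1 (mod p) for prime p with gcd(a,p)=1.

Step 1: Since 19 is prime, by Fermat's Little Theorem: 3^18 = 1 (mod 19).
Step 2: Reduce exponent: 172 mod 18 = 10.
Step 3: So 3^172 = 3^10 (mod 19).
Step 4: 3^10 mod 19 = 16.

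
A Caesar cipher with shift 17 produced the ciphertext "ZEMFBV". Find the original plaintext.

Step 1: Reverse the shift by subtracting 17 from each letter position.
  Z (position 25) -> position (25-17) mod 26 = 8 -> I
  E (position 4) -> position (4-17) mod 26 = 13 -> N
  M (position 12) -> position (12-17) mod 26 = 21 -> V
  F (position 5) -> position (5-17) mod 26 = 14 -> O
  B (position 1) -> position (1-17) mod 26 = 10 -> K
  V (position 21) -> position (21-17) mod 26 = 4 -> E
Decrypted message: INVOKE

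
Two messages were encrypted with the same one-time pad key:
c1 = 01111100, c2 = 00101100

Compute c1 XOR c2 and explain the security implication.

Step 1: c1 XOR c2 = (m1 XOR k) XOR (m2 XOR k).
Step 2: By XOR associativity/commutativity: = m1 XOR m2 XOR k XOR k = m1 XOR m2.
Step 3: 01111100 XOR 00101100 = 01010000 = 80.
Step 4: The key cancels out! An attacker learns m1 XOR m2 = 80, revealing the relationship between plaintexts.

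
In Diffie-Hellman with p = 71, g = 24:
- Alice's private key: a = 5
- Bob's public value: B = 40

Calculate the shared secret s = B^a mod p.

Step 1: s = B^a mod p = 40^5 mod 71.
  40^1 mod 71 = 40
  40^2 mod 71 = (40 * 40) mod 71 = 38
  40^3 mod 71 = (38 * 40) mod 71 = 29
  40^4 mod 71 = (29 * 40) mod 71 = 24
  40^5 mod 71 = (24 * 40) mod 71 = 37
Result: shared secret = 37.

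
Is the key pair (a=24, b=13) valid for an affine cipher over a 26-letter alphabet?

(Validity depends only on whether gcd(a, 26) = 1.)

Step 1: Compute gcd(24, 26).
Step 2: gcd(24, 26) = 2.
Since gcd = 2 != 1, 24 shares a common factor with 26, so it cannot be used.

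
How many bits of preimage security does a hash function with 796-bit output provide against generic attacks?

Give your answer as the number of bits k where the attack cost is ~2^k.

Step 1: The hash has a 796-bit output.
Step 2: Preimage resistance means: given a digest h(x), it should be infeasible to find any input that hashes to it.
With a 796-bit output there are 2^796 possible digests, so a generic brute-force preimage search costs about 2^796 evaluations.
Step 3: Security level = 796 bits.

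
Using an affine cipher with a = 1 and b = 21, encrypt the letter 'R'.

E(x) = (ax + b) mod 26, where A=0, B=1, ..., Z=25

Step 1: Convert 'R' to number: x = 17.
Step 2: E(17) = (1 * 17 + 21) mod 26 = 38 mod 26 = 12.
Step 3: Convert 12 back to letter: M.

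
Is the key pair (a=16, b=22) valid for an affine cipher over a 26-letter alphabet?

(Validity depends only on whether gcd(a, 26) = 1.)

Step 1: Compute gcd(16, 26).
Step 2: gcd(16, 26) = 2.
Since gcd = 2 != 1, 16 shares a common factor with 26, so it cannot be used.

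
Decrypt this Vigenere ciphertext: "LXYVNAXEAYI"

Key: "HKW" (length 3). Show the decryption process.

Step 1: Key 'HKW' has length 3. Extended key: HKWHKWHKWHK
Step 2: Decrypt each position:
  L(11) - H(7) = 4 = E
  X(23) - K(10) = 13 = N
  Y(24) - W(22) = 2 = C
  V(21) - H(7) = 14 = O
  N(13) - K(10) = 3 = D
  A(0) - W(22) = 4 = E
  X(23) - H(7) = 16 = Q
  E(4) - K(10) = 20 = U
  A(0) - W(22) = 4 = E
  Y(24) - H(7) = 17 = R
  I(8) - K(10) = 24 = Y
Plaintext: ENCODEQUERY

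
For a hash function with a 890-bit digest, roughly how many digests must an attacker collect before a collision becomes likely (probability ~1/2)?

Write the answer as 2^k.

Step 1: The birthday paradox gives collision probability ~50% after sqrt(2^n) = 2^(n/2) hashes.
Step 2: For 890-bit output: 2^(890/2) = 2^445.
Step 3: Approximately 2^445 hash computations needed.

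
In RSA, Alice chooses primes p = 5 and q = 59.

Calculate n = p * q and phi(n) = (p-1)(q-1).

Step 1: n = p * q = 5 * 59 = 295.
Step 2: phi(n) = (p-1)(q-1) = 4 * 58 = 232.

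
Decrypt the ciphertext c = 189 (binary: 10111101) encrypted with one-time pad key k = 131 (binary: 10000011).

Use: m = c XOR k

Step 1: XOR ciphertext with key:
  Ciphertext: 10111101
  Key:        10000011
  XOR:        00111110
Step 2: Plaintext = 00111110 = 62 in decimal.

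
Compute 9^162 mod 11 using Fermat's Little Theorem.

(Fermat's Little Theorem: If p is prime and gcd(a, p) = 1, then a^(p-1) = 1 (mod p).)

Step 1: Since 11 is prime, by Fermat's Little Theorem: 9^10 = 1 (mod 11).
Step 2: Reduce exponent: 162 mod 10 = 2.
Step 3: So 9^162 = 9^2 (mod 11).
Step 4: 9^2 mod 11 = 4.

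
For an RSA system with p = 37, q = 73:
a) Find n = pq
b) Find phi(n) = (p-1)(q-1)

Step 1: n = p * q = 37 * 73 = 2701.
Step 2: phi(n) = (p-1)(q-1) = 36 * 72 = 2592.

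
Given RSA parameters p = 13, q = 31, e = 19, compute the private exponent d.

Step 1: n = 13 * 31 = 403.
Step 2: phi(n) = 12 * 30 = 360.
Step 3: Find d such that 19 * d = 1 (mod 360).
Step 4: d = 19^(-1) mod 360 = 19.
Verification: 19 * 19 = 361 = 1 * 360 + 1.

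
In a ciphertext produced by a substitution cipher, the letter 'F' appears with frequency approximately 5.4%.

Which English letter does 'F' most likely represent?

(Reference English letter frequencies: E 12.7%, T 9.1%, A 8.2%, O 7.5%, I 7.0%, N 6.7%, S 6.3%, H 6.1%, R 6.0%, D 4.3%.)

Step 1: The observed frequency is 5.4%.
Step 2: Compare with English frequencies:
  E: 12.7% (difference: 7.3%)
  T: 9.1% (difference: 3.7%)
  A: 8.2% (difference: 2.8%)
  O: 7.5% (difference: 2.1%)
  I: 7.0% (difference: 1.6%)
  N: 6.7% (difference: 1.3%)
  S: 6.3% (difference: 0.9%)
  H: 6.1% (difference: 0.7%)
  R: 6.0% (difference: 0.6%) <-- closest
  D: 4.3% (difference: 1.1%)
Step 3: 'F' most likely represents 'R' (frequency 6.0%).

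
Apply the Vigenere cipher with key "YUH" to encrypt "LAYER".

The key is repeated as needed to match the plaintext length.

Step 1: Repeat key to match plaintext length:
  Plaintext: LAYER
  Key:       YUHYU
Step 2: Encrypt each letter:
  L(11) + Y(24) = (11+24) mod 26 = 9 = J
  A(0) + U(20) = (0+20) mod 26 = 20 = U
  Y(24) + H(7) = (24+7) mod 26 = 5 = F
  E(4) + Y(24) = (4+24) mod 26 = 2 = C
  R(17) + U(20) = (17+20) mod 26 = 11 = L
Ciphertext: JUFCL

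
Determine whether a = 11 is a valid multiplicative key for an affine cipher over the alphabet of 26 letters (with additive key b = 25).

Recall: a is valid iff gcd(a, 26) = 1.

Step 1: Compute gcd(11, 26).
Step 2: gcd(11, 26) = 1.
Since gcd = 1, 11 is coprime with 26, so it is a valid key.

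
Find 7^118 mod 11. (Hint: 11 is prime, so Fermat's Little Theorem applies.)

Step 1: Since 11 is prime, by Fermat's Little Theorem: 7^10 = 1 (mod 11).
Step 2: Reduce exponent: 118 mod 10 = 8.
Step 3: So 7^118 = 7^8 (mod 11).
Step 4: 7^8 mod 11 = 9.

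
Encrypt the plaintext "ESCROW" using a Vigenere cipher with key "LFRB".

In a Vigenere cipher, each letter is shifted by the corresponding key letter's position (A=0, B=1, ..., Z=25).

Step 1: Repeat key to match plaintext length:
  Plaintext: ESCROW
  Key:       LFRBLF
Step 2: Encrypt each letter:
  E(4) + L(11) = (4+11) mod 26 = 15 = P
  S(18) + F(5) = (18+5) mod 26 = 23 = X
  C(2) + R(17) = (2+17) mod 26 = 19 = T
  R(17) + B(1) = (17+1) mod 26 = 18 = S
  O(14) + L(11) = (14+11) mod 26 = 25 = Z
  W(22) + F(5) = (22+5) mod 26 = 1 = B
Ciphertext: PXTSZB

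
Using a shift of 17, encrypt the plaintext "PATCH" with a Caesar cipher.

Step 1: For each letter, shift forward by 17 positions (mod 26).
  P (position 15) -> position (15+17) mod 26 = 6 -> G
  A (position 0) -> position (0+17) mod 26 = 17 -> R
  T (position 19) -> position (19+17) mod 26 = 10 -> K
  C (position 2) -> position (2+17) mod 26 = 19 -> T
  H (position 7) -> position (7+17) mod 26 = 24 -> Y
Result: GRKTY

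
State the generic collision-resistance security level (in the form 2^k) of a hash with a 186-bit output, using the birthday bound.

Step 1: The birthday paradox gives collision probability ~50% after sqrt(2^n) = 2^(n/2) hashes.
Step 2: For 186-bit output: 2^(186/2) = 2^93.
Step 3: Approximately 2^93 hash computations needed.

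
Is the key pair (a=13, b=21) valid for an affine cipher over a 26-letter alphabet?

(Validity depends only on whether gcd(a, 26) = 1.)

Step 1: Compute gcd(13, 26).
Step 2: gcd(13, 26) = 13.
Since gcd = 13 != 1, 13 shares a common factor with 26, so it cannot be used.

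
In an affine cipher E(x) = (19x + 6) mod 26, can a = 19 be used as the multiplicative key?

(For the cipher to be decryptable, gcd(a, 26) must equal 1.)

Step 1: Compute gcd(19, 26).
Step 2: gcd(19, 26) = 1.
Since gcd = 1, 19 is coprime with 26, so it is a valid key.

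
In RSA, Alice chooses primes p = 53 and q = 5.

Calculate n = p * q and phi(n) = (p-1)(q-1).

Step 1: n = p * q = 53 * 5 = 265.
Step 2: phi(n) = (p-1)(q-1) = 52 * 4 = 208.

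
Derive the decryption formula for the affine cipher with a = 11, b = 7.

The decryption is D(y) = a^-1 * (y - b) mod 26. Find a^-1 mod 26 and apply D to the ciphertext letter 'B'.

Step 1: Find a^-1, the modular inverse of 11 mod 26.
Step 2: We need 11 * a^-1 = 1 (mod 26).
Step 3: 11 * 19 = 209 = 8 * 26 + 1, so a^-1 = 19.
Step 4: D(y) = 19(y - 7) mod 26.
Step 5: Apply to 'B' (y = 1): D(1) = 19 * (1 - 7) mod 26 = 19 * -6 mod 26 = 16 -> 'Q'.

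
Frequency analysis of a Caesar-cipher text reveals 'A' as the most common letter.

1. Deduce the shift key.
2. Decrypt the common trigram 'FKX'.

Step 1: In English, 'E' is the most frequent letter (12.7%).
Step 2: The most frequent ciphertext letter is 'A' (position 0).
Step 3: Shift = (0 - 4) mod 26 = 22.
Step 4: Decrypt 'FKX' by shifting back 22:
  F -> J
  K -> O
  X -> B
Step 5: 'FKX' decrypts to 'JOB'.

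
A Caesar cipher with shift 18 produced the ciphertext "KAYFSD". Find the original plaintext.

Step 1: Reverse the shift by subtracting 18 from each letter position.
  K (position 10) -> position (10-18) mod 26 = 18 -> S
  A (position 0) -> position (0-18) mod 26 = 8 -> I
  Y (position 24) -> position (24-18) mod 26 = 6 -> G
  F (position 5) -> position (5-18) mod 26 = 13 -> N
  S (position 18) -> position (18-18) mod 26 = 0 -> A
  D (position 3) -> position (3-18) mod 26 = 11 -> L
Decrypted message: SIGNAL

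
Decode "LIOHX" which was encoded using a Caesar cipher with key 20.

Step 1: Reverse the shift by subtracting 20 from each letter position.
  L (position 11) -> position (11-20) mod 26 = 17 -> R
  I (position 8) -> position (8-20) mod 26 = 14 -> O
  O (position 14) -> position (14-20) mod 26 = 20 -> U
  H (position 7) -> position (7-20) mod 26 = 13 -> N
  X (position 23) -> position (23-20) mod 26 = 3 -> D
Decrypted message: ROUND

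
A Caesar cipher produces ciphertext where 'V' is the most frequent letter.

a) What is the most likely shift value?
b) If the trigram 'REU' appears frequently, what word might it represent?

Step 1: In English, 'E' is the most frequent letter (12.7%).
Step 2: The most frequent ciphertext letter is 'V' (position 21).
Step 3: Shift = (21 - 4) mod 26 = 17.
Step 4: Decrypt 'REU' by shifting back 17:
  R -> A
  E -> N
  U -> D
Step 5: 'REU' decrypts to 'AND'.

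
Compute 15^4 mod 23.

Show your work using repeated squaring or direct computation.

Step 1: Compute 15^4 mod 23 step by step, reducing modulo 23 at each step.
  15^1 mod 23 = 15
  15^2 mod 23 = (15 * 15) mod 23 = 18
  15^3 mod 23 = (18 * 15) mod 23 = 17
  15^4 mod 23 = (17 * 15) mod 23 = 2
Step 2: Result = 2.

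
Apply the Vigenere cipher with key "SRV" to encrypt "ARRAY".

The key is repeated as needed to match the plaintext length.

Step 1: Repeat key to match plaintext length:
  Plaintext: ARRAY
  Key:       SRVSR
Step 2: Encrypt each letter:
  A(0) + S(18) = (0+18) mod 26 = 18 = S
  R(17) + R(17) = (17+17) mod 26 = 8 = I
  R(17) + V(21) = (17+21) mod 26 = 12 = M
  A(0) + S(18) = (0+18) mod 26 = 18 = S
  Y(24) + R(17) = (24+17) mod 26 = 15 = P
Ciphertext: SIMSP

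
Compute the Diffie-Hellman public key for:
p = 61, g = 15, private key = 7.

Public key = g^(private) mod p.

Step 1: A = g^a mod p = 15^7 mod 61.
  15^1 mod 61 = 15
  15^2 mod 61 = (15 * 15) mod 61 = 42
  15^3 mod 61 = (42 * 15) mod 61 = 20
  15^4 mod 61 = (20 * 15) mod 61 = 56
  15^5 mod 61 = (56 * 15) mod 61 = 47
  15^6 mod 61 = (47 * 15) mod 61 = 34
  15^7 mod 61 = (34 * 15) mod 61 = 22
Result: A = 22.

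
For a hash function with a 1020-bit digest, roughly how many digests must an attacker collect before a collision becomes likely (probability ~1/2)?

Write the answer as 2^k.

Step 1: The birthday paradox gives collision probability ~50% after sqrt(2^n) = 2^(n/2) hashes.
Step 2: For 1020-bit output: 2^(1020/2) = 2^510.
Step 3: Approximately 2^510 hash computations needed.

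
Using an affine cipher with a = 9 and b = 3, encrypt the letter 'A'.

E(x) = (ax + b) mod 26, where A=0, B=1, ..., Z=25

Step 1: Convert 'A' to number: x = 0.
Step 2: E(0) = (9 * 0 + 3) mod 26 = 3 mod 26 = 3.
Step 3: Convert 3 back to letter: D.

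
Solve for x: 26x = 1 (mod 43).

Step 1: We need x such that 26 * x = 1 (mod 43).
Step 2: Using the extended Euclidean algorithm or trial:
  26 * 5 = 130 = 3 * 43 + 1.
Step 3: Since 130 mod 43 = 1, the inverse is x = 5.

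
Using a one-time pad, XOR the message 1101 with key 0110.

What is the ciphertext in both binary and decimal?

Step 1: Write out the XOR operation bit by bit:
  Message: 1101
  Key:     0110
  XOR:     1011
Step 2: Convert to decimal: 1011 = 11.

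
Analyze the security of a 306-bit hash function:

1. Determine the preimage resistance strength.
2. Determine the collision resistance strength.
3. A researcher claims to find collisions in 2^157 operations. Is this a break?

Step 1: Preimage resistance requires brute-force of 2^306 operations.
Step 2: Collision resistance (birthday bound) = 2^(306/2) = 2^153.
Step 3: The claimed attack costs 2^157 operations.
Step 4: Since 2^157 >= 2^153, the claimed attack is no faster than the generic birthday attack, so this does not break collision resistance.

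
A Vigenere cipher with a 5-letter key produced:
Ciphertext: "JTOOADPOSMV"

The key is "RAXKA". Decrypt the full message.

Step 1: Key 'RAXKA' has length 5. Extended key: RAXKARAXKAR
Step 2: Decrypt each position:
  J(9) - R(17) = 18 = S
  T(19) - A(0) = 19 = T
  O(14) - X(23) = 17 = R
  O(14) - K(10) = 4 = E
  A(0) - A(0) = 0 = A
  D(3) - R(17) = 12 = M
  P(15) - A(0) = 15 = P
  O(14) - X(23) = 17 = R
  S(18) - K(10) = 8 = I
  M(12) - A(0) = 12 = M
  V(21) - R(17) = 4 = E
Plaintext: STREAMPRIME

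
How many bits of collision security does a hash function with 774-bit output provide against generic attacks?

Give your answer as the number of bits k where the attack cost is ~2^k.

Step 1: The hash has a 774-bit output.
Step 2: Collision resistance means it should be infeasible to find any x != y with h(x) = h(y).
By the birthday bound, a generic collision search succeeds after about sqrt(2^774) = 2^(774/2) = 2^387 evaluations.
Step 3: Security level = 387 bits.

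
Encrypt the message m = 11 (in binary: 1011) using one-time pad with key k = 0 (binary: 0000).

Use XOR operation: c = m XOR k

Step 1: Write out the XOR operation bit by bit:
  Message: 1011
  Key:     0000
  XOR:     1011
Step 2: Convert to decimal: 1011 = 11.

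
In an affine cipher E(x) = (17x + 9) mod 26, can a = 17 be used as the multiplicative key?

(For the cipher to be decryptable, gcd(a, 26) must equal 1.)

Step 1: Compute gcd(17, 26).
Step 2: gcd(17, 26) = 1.
Since gcd = 1, 17 is coprime with 26, so it is a valid key.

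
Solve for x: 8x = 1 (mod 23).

Step 1: We need x such that 8 * x = 1 (mod 23).
Step 2: Using the extended Euclidean algorithm or trial:
  8 * 3 = 24 = 1 * 23 + 1.
Step 3: Since 24 mod 23 = 1, the inverse is x = 3.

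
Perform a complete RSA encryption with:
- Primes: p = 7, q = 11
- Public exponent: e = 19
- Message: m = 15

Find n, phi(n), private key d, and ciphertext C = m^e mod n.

Step 1: n = 7 * 11 = 77.
Step 2: phi(n) = (7-1)(11-1) = 6 * 10 = 60.
Step 3: Find d = 19^(-1) mod 60 = 19.
  Verify: 19 * 19 = 361 = 1 (mod 60).
Step 4: C = 15^19 mod 77 = 36.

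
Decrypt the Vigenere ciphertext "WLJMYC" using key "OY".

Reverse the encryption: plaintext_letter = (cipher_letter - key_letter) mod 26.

Step 1: Extend key: OYOYOY
Step 2: Decrypt each letter (c - k) mod 26:
  W(22) - O(14) = (22-14) mod 26 = 8 = I
  L(11) - Y(24) = (11-24) mod 26 = 13 = N
  J(9) - O(14) = (9-14) mod 26 = 21 = V
  M(12) - Y(24) = (12-24) mod 26 = 14 = O
  Y(24) - O(14) = (24-14) mod 26 = 10 = K
  C(2) - Y(24) = (2-24) mod 26 = 4 = E
Plaintext: INVOKE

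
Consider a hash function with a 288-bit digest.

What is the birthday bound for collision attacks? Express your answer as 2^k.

Step 1: The birthday paradox gives collision probability ~50% after sqrt(2^n) = 2^(n/2) hashes.
Step 2: For 288-bit output: 2^(288/2) = 2^144.
Step 3: Approximately 2^144 hash computations needed.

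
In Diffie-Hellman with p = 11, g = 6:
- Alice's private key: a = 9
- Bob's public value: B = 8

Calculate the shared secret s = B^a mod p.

Step 1: s = B^a mod p = 8^9 mod 11.
  8^1 mod 11 = 8
  8^2 mod 11 = (8 * 8) mod 11 = 9
  8^3 mod 11 = (9 * 8) mod 11 = 6
  8^4 mod 11 = (6 * 8) mod 11 = 4
  8^5 mod 11 = (4 * 8) mod 11 = 10
  8^6 mod 11 = (10 * 8) mod 11 = 3
  8^7 mod 11 = (3 * 8) mod 11 = 2
  8^8 mod 11 = (2 * 8) mod 11 = 5
  8^9 mod 11 = (5 * 8) mod 11 = 7
Result: shared secret = 7.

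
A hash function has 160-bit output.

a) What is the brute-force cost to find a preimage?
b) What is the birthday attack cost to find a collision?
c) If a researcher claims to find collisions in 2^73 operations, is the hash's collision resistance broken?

Step 1: Preimage resistance requires brute-force of 2^160 operations.
Step 2: Collision resistance (birthday bound) = 2^(160/2) = 2^80.
Step 3: The claimed attack costs 2^73 operations.
Step 4: Since 2^73 < 2^80, the claimed attack beats the generic birthday bound, so collision resistance is broken.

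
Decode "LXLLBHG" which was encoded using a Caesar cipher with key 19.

Step 1: Reverse the shift by subtracting 19 from each letter position.
  L (position 11) -> position (11-19) mod 26 = 18 -> S
  X (position 23) -> position (23-19) mod 26 = 4 -> E
  L (position 11) -> position (11-19) mod 26 = 18 -> S
  L (position 11) -> position (11-19) mod 26 = 18 -> S
  B (position 1) -> position (1-19) mod 26 = 8 -> I
  H (position 7) -> position (7-19) mod 26 = 14 -> O
  G (position 6) -> position (6-19) mod 26 = 13 -> N
Decrypted message: SESSION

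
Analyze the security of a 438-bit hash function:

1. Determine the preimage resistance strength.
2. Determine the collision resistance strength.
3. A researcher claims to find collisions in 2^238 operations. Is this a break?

Step 1: Preimage resistance requires brute-force of 2^438 operations.
Step 2: Collision resistance (birthday bound) = 2^(438/2) = 2^219.
Step 3: The claimed attack costs 2^238 operations.
Step 4: Since 2^238 >= 2^219, the claimed attack is no faster than the generic birthday attack, so this does not break collision resistance.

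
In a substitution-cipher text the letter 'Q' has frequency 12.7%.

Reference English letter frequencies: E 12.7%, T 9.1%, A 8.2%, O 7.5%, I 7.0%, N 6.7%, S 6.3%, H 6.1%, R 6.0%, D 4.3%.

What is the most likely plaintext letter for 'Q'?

Step 1: The observed frequency is 12.7%.
Step 2: Compare with English frequencies:
  E: 12.7% (difference: 0.0%) <-- closest
  T: 9.1% (difference: 3.6%)
  A: 8.2% (difference: 4.5%)
  O: 7.5% (difference: 5.2%)
  I: 7.0% (difference: 5.7%)
  N: 6.7% (difference: 6.0%)
  S: 6.3% (difference: 6.4%)
  H: 6.1% (difference: 6.6%)
  R: 6.0% (difference: 6.7%)
  D: 4.3% (difference: 8.4%)
Step 3: 'Q' most likely represents 'E' (frequency 12.7%).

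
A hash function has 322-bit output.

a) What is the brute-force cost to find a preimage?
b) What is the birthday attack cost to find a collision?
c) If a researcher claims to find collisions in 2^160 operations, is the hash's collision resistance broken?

Step 1: Preimage resistance requires brute-force of 2^322 operations.
Step 2: Collision resistance (birthday bound) = 2^(322/2) = 2^161.
Step 3: The claimed attack costs 2^160 operations.
Step 4: Since 2^160 < 2^161, the claimed attack beats the generic birthday bound, so collision resistance is broken.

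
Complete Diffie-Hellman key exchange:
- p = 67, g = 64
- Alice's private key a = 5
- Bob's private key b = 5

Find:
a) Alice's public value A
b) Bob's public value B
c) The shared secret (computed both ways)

Step 1: A = g^a mod p = 64^5 mod 67 = 25.
Step 2: B = g^b mod p = 64^5 mod 67 = 25.
Step 3: Alice computes s = B^a mod p = 25^5 mod 67 = 40.
Step 4: Bob computes s = A^b mod p = 25^5 mod 67 = 40.
Both sides agree: shared secret = 40.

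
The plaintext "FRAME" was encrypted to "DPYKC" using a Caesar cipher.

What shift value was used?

Step 1: Compare first letters: F (position 5) -> D (position 3).
Step 2: Shift = (3 - 5) mod 26 = 24.
The shift value is 24.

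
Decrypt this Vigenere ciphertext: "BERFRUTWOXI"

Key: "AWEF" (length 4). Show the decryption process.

Step 1: Key 'AWEF' has length 4. Extended key: AWEFAWEFAWE
Step 2: Decrypt each position:
  B(1) - A(0) = 1 = B
  E(4) - W(22) = 8 = I
  R(17) - E(4) = 13 = N
  F(5) - F(5) = 0 = A
  R(17) - A(0) = 17 = R
  U(20) - W(22) = 24 = Y
  T(19) - E(4) = 15 = P
  W(22) - F(5) = 17 = R
  O(14) - A(0) = 14 = O
  X(23) - W(22) = 1 = B
  I(8) - E(4) = 4 = E
Plaintext: BINARYPROBE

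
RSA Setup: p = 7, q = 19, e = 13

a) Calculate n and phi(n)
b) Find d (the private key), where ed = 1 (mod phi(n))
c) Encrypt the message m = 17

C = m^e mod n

Step 1: n = 7 * 19 = 133.
Step 2: phi(n) = (7-1)(19-1) = 6 * 18 = 108.
Step 3: Find d = 13^(-1) mod 108 = 25.
  Verify: 13 * 25 = 325 = 1 (mod 108).
Step 4: C = 17^13 mod 133 = 73.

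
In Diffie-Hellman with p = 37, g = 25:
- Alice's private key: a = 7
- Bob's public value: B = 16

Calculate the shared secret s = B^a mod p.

Step 1: s = B^a mod p = 16^7 mod 37.
  16^1 mod 37 = 16
  16^2 mod 37 = (16 * 16) mod 37 = 34
  16^3 mod 37 = (34 * 16) mod 37 = 26
  16^4 mod 37 = (26 * 16) mod 37 = 9
  16^5 mod 37 = (9 * 16) mod 37 = 33
  16^6 mod 37 = (33 * 16) mod 37 = 10
  16^7 mod 37 = (10 * 16) mod 37 = 12
Result: shared secret = 12.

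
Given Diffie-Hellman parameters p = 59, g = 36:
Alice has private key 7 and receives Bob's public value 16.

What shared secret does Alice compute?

Step 1: s = B^a mod p = 16^7 mod 59.
  16^1 mod 59 = 16
  16^2 mod 59 = (16 * 16) mod 59 = 20
  16^3 mod 59 = (20 * 16) mod 59 = 25
  16^4 mod 59 = (25 * 16) mod 59 = 46
  16^5 mod 59 = (46 * 16) mod 59 = 28
  16^6 mod 59 = (28 * 16) mod 59 = 35
  16^7 mod 59 = (35 * 16) mod 59 = 29
Result: shared secret = 29.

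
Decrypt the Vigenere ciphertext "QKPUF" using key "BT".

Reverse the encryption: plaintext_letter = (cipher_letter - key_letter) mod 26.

Step 1: Extend key: BTBTB
Step 2: Decrypt each letter (c - k) mod 26:
  Q(16) - B(1) = (16-1) mod 26 = 15 = P
  K(10) - T(19) = (10-19) mod 26 = 17 = R
  P(15) - B(1) = (15-1) mod 26 = 14 = O
  U(20) - T(19) = (20-19) mod 26 = 1 = B
  F(5) - B(1) = (5-1) mod 26 = 4 = E
Plaintext: PROBE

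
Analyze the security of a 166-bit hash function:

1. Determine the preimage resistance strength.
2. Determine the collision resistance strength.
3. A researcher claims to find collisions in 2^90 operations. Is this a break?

Step 1: Preimage resistance requires brute-force of 2^166 operations.
Step 2: Collision resistance (birthday bound) = 2^(166/2) = 2^83.
Step 3: The claimed attack costs 2^90 operations.
Step 4: Since 2^90 >= 2^83, the claimed attack is no faster than the generic birthday attack, so this does not break collision resistance.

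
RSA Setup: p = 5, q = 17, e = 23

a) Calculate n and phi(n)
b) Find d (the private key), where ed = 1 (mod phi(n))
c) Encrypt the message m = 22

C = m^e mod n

Step 1: n = 5 * 17 = 85.
Step 2: phi(n) = (5-1)(17-1) = 4 * 16 = 64.
Step 3: Find d = 23^(-1) mod 64 = 39.
  Verify: 23 * 39 = 897 = 1 (mod 64).
Step 4: C = 22^23 mod 85 = 78.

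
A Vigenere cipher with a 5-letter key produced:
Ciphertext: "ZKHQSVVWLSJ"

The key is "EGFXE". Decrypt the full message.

Step 1: Key 'EGFXE' has length 5. Extended key: EGFXEEGFXEE
Step 2: Decrypt each position:
  Z(25) - E(4) = 21 = V
  K(10) - G(6) = 4 = E
  H(7) - F(5) = 2 = C
  Q(16) - X(23) = 19 = T
  S(18) - E(4) = 14 = O
  V(21) - E(4) = 17 = R
  V(21) - G(6) = 15 = P
  W(22) - F(5) = 17 = R
  L(11) - X(23) = 14 = O
  S(18) - E(4) = 14 = O
  J(9) - E(4) = 5 = F
Plaintext: VECTORPROOF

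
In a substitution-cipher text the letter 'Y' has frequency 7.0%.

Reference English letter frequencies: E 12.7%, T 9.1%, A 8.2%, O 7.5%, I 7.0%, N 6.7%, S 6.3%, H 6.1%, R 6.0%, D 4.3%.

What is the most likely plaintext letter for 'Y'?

Step 1: The observed frequency is 7.0%.
Step 2: Compare with English frequencies:
  E: 12.7% (difference: 5.7%)
  T: 9.1% (difference: 2.1%)
  A: 8.2% (difference: 1.2%)
  O: 7.5% (difference: 0.5%)
  I: 7.0% (difference: 0.0%) <-- closest
  N: 6.7% (difference: 0.3%)
  S: 6.3% (difference: 0.7%)
  H: 6.1% (difference: 0.9%)
  R: 6.0% (difference: 1.0%)
  D: 4.3% (difference: 2.7%)
Step 3: 'Y' most likely represents 'I' (frequency 7.0%).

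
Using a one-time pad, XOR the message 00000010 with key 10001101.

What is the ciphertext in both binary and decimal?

Step 1: Write out the XOR operation bit by bit:
  Message: 00000010
  Key:     10001101
  XOR:     10001111
Step 2: Convert to decimal: 10001111 = 143.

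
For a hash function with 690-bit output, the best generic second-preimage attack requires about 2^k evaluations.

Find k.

Step 1: The hash has a 690-bit output.
Step 2: Second-preimage resistance means: given a specific input x, it should be infeasible to find a different y with h(y) = h(x).
With a 690-bit output, a generic search for a second preimage costs about 2^690 evaluations (each trial matches the fixed target with probability 2^-690).
Step 3: Security level = 690 bits.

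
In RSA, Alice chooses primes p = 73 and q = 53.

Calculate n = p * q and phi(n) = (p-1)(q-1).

Step 1: n = p * q = 73 * 53 = 3869.
Step 2: phi(n) = (p-1)(q-1) = 72 * 52 = 3744.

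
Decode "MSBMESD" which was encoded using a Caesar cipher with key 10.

Step 1: Reverse the shift by subtracting 10 from each letter position.
  M (position 12) -> position (12-10) mod 26 = 2 -> C
  S (position 18) -> position (18-10) mod 26 = 8 -> I
  B (position 1) -> position (1-10) mod 26 = 17 -> R
  M (position 12) -> position (12-10) mod 26 = 2 -> C
  E (position 4) -> position (4-10) mod 26 = 20 -> U
  S (position 18) -> position (18-10) mod 26 = 8 -> I
  D (position 3) -> position (3-10) mod 26 = 19 -> T
Decrypted message: CIRCUIT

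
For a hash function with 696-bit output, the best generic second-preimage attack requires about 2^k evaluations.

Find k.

Step 1: The hash has a 696-bit output.
Step 2: Second-preimage resistance means: given a specific input x, it should be infeasible to find a different y with h(y) = h(x).
With a 696-bit output, a generic search for a second preimage costs about 2^696 evaluations (each trial matches the fixed target with probability 2^-696).
Step 3: Security level = 696 bits.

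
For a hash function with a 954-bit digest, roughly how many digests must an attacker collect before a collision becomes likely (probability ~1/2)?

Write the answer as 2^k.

Step 1: The birthday paradox gives collision probability ~50% after sqrt(2^n) = 2^(n/2) hashes.
Step 2: For 954-bit output: 2^(954/2) = 2^477.
Step 3: Approximately 2^477 hash computations needed.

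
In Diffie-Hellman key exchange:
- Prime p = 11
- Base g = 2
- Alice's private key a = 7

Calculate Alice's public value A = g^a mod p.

Step 1: A = g^a mod p = 2^7 mod 11.
  2^1 mod 11 = 2
  2^2 mod 11 = (2 * 2) mod 11 = 4
  2^3 mod 11 = (4 * 2) mod 11 = 8
  2^4 mod 11 = (8 * 2) mod 11 = 5
  2^5 mod 11 = (5 * 2) mod 11 = 10
  2^6 mod 11 = (10 * 2) mod 11 = 9
  2^7 mod 11 = (9 * 2) mod 11 = 7
Result: A = 7.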